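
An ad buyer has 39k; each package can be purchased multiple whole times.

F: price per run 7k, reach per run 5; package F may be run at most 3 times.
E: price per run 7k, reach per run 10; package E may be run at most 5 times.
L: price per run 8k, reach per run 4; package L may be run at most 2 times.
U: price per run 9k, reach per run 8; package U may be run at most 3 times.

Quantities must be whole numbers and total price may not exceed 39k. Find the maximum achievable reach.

E has the best ratio (10/7); taking only E gives at most 5×10 = 50 (stopped by the price limit).
Optimal: 5×E: price 35 ≤ 39, reach 5·10 = 50.

50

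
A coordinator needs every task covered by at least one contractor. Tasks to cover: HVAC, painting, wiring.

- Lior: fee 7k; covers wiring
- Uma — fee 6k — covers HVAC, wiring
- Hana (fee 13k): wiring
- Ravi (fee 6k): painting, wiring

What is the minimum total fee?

This is a weighted set-cover instance.
Choose Uma and Ravi: together they cover HVAC, painting, wiring — every task.
Total fee: 6 + 6 = 12.

12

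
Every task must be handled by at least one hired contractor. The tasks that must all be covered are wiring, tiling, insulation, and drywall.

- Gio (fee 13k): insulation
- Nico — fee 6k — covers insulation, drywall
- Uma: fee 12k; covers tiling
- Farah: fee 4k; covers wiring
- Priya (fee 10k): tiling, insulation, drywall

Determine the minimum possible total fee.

This is a weighted set-cover instance.
The greedy cost-per-new-task heuristic would pick Nico, Farah, and Priya for 20, but a cheaper cover exists.
Choose Farah and Priya: together they cover wiring, tiling, insulation, drywall — every task.
Total fee: 4 + 10 = 14.
No cover costs less than 14.

14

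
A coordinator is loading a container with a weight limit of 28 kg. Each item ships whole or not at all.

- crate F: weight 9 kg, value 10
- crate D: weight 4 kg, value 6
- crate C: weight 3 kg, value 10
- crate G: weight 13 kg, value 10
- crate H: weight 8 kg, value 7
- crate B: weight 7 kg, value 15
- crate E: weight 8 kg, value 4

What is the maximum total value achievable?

crate D + crate C + crate G + crate B: weight 4 + 3 + 13 + 7 = 27 ≤ 28, value 6 + 10 + 10 + 15 = 41.
crate F + crate D + crate C + crate B: weight 9 + 4 + 3 + 7 = 23 ≤ 28, value 10 + 6 + 10 + 15 = 41.
crate F + crate C + crate H + crate B: weight 9 + 3 + 8 + 7 = 27 ≤ 28, value 10 + 10 + 7 + 15 = 42.
Best is crate F, crate C, crate H, and crate B with total value 42.

42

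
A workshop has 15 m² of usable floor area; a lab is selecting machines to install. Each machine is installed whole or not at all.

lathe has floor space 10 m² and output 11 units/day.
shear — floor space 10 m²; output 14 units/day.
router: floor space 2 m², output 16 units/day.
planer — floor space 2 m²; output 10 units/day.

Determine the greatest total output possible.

40

shear + router + planer: floor space 10 + 2 + 2 = 14 ≤ 15, output 14 + 16 + 10 = 40.
lathe + router + planer: floor space 10 + 2 + 2 = 14 ≤ 15, output 11 + 16 + 10 = 37.
Best is shear, router, and planer with total output 40.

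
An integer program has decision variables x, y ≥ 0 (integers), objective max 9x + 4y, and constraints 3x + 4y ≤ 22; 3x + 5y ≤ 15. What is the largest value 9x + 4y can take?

45

(x,y)=(5,0): 3·5+4·0=15≤22, 3·5+5·0=15≤15, objective 45.
(x,y)=(4,0): 3·4+4·0=12≤22, 3·4+5·0=12≤15, objective 36.
Maximum is 45 at (x,y)=(5,0).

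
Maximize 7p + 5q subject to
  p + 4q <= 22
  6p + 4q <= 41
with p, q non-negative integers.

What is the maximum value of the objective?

The continuous relaxation peaks at (3.8, 4.55) with value 49.35; rounding to a feasible lattice point costs some objective.
(p,q)=(4,4): 1·4+4·4=20≤22, 6·4+4·4=40≤41, objective 48.
(p,q)=(4,3): 1·4+4·3=16≤22, 6·4+4·3=36≤41, objective 43.
(p,q)=(3,4): 1·3+4·4=19≤22, 6·3+4·4=34≤41, objective 41.
The best lattice point is (4,4), giving 48.

48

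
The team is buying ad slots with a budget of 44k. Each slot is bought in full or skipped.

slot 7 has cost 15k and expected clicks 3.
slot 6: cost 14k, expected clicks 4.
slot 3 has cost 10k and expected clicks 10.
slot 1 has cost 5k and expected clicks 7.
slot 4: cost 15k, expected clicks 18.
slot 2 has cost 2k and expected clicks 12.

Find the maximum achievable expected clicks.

Take slot 3, slot 1, slot 4, and slot 2: cost 10 + 5 + 15 + 2 = 32 ≤ 44, expected clicks 10 + 7 + 18 + 12 = 47.
No other feasible combination does better.

47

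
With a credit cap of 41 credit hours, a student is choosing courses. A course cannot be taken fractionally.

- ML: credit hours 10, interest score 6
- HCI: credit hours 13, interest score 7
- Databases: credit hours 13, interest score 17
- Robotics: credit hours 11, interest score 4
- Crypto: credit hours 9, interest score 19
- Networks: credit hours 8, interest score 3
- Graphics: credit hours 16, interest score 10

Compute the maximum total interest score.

46

Take Databases, Crypto, and Graphics: credit hours 13 + 9 + 16 = 38 ≤ 41, interest score 17 + 19 + 10 = 46.
No other feasible combination does better.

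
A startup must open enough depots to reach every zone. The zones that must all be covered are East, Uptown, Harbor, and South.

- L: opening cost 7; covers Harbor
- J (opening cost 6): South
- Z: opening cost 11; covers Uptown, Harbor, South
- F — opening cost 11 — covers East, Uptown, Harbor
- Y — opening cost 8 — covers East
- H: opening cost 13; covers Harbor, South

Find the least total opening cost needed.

17

The greedy cost-per-new-zone heuristic would pick Z and Y for 19, but a cheaper cover exists.
Choose J and F: together they cover East, Uptown, Harbor, South — every zone.
Total opening cost: 6 + 11 = 17.
No cover costs less than 17.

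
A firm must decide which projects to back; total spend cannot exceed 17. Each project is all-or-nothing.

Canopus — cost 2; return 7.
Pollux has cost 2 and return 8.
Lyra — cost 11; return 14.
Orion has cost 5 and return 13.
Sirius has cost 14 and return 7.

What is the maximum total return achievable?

Allowing fractional choices, the relaxed optimum would be about 38.2, but projects are indivisible.
Canopus + Pollux + Lyra: cost 2 + 2 + 11 = 15 ≤ 17, return 7 + 8 + 14 = 29.
Lyra + Orion: cost 11 + 5 = 16 ≤ 17, return 14 + 13 = 27.
Canopus + Pollux + Orion: cost 2 + 2 + 5 = 9 ≤ 17, return 7 + 8 + 13 = 28.
Best is Canopus, Pollux, and Lyra with total return 29.

29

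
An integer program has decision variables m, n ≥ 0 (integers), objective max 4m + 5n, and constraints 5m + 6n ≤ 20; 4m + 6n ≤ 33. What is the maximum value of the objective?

(m,n)=(4,0): 5·4+6·0=20≤20, 4·4+6·0=16≤33, objective 16.
(m,n)=(0,3): 5·0+6·3=18≤20, 4·0+6·3=18≤33, objective 15.
Maximum is 16 at (m,n)=(4,0).

16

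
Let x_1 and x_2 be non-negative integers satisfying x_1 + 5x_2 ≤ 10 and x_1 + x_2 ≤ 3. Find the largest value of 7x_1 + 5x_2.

21

(x_1,x_2)=(3,0): 1·3+5·0=3≤10, 1·3+1·0=3≤3, objective 21.
(x_1,x_2)=(2,1): 1·2+5·1=7≤10, 1·2+1·1=3≤3, objective 19.
Maximum is 21 at (x_1,x_2)=(3,0).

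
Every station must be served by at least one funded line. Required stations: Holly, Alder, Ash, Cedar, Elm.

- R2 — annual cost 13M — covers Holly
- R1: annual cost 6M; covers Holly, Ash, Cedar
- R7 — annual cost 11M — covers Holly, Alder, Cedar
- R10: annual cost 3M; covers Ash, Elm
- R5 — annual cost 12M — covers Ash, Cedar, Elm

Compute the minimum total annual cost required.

14

This is a weighted set-cover instance.
The greedy cost-per-new-station heuristic would pick R10, R1, and R7 for 20, but a cheaper cover exists.
Choose R7 and R10: together they cover Holly, Alder, Ash, Cedar, Elm — every station.
Total annual cost: 11 + 3 = 14.
No cover costs less than 14.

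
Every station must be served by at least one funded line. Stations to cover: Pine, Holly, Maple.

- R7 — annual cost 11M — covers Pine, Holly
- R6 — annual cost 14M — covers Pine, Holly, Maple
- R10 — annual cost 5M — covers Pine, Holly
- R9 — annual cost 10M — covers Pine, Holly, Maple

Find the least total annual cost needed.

The greedy cost-per-new-station heuristic would pick R10 and R9 for 15, but a cheaper cover exists.
R9 alone covers Pine, Holly, Maple — every station.
Total annual cost: 10.
No cover costs less than 10.

10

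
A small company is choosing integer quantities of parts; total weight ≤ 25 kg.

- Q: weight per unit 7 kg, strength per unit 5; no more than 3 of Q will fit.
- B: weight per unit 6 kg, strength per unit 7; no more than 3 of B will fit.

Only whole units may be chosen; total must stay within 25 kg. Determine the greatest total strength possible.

This is a bounded integer knapsack.
Take 1×Q and 3×B: weight 25 ≤ 25, strength 1·5 + 3·7 = 26.
B has the best ratio (7/6) and is taken to its limit of 3; remaining capacity is filled optimally with the others.

26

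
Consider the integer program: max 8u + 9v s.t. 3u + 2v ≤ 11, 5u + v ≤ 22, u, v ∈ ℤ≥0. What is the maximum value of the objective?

Relaxing integrality, the LP optimum is 49.50 at (u,v) = (0, 5.5), which is not an integer point.
(u,v)=(0,5): 3·0+2·5=10≤11, 5·0+1·5=5≤22, objective 45.
(u,v)=(1,4): 3·1+2·4=11≤11, 5·1+1·4=9≤22, objective 44.
(u,v)=(0,4): 3·0+2·4=8≤11, 5·0+1·4=4≤22, objective 36.
No feasible integer point exceeds 45.

45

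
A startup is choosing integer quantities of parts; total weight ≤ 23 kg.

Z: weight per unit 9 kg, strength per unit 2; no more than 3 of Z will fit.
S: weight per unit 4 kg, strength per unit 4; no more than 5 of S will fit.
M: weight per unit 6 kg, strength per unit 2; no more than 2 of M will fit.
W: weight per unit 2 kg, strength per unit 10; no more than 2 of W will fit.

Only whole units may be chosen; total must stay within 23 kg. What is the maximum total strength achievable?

36

Take 4×S and 2×W: weight 20 ≤ 23, strength 4·4 + 2·10 = 36.
W has the best ratio (10/2) and is taken to its limit of 2; remaining capacity is filled optimally with the others.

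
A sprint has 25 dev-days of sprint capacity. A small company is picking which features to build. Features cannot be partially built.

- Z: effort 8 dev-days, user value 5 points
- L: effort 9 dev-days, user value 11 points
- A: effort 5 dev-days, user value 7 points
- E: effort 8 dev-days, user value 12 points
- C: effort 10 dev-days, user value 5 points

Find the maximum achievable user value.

Allowing fractional choices, the relaxed optimum would be about 31.9, but features are indivisible.
L + A + E: effort 9 + 5 + 8 = 22 ≤ 25, user value 11 + 7 + 12 = 30.
Z + A + E: effort 8 + 5 + 8 = 21 ≤ 25, user value 5 + 7 + 12 = 24.
Z + L + E: effort 8 + 9 + 8 = 25 ≤ 25, user value 5 + 11 + 12 = 28.
Best is L, A, and E with total user value 30.

30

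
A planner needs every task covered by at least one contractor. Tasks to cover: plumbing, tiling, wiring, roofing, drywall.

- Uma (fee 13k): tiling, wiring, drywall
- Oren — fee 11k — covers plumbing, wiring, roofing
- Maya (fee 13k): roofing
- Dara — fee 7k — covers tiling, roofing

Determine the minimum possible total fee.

This is a weighted set-cover instance.
The greedy cost-per-new-task heuristic would pick Dara, Oren, and Uma for 31, but a cheaper cover exists.
Choose Uma and Oren: together they cover plumbing, tiling, wiring, roofing, drywall — every task.
Total fee: 13 + 11 = 24.
No cover costs less than 24.

24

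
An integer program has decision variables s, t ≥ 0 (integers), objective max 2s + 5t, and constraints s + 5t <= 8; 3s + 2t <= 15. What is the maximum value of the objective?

Relaxing integrality, the LP optimum is 12.54 at (s,t) = (4.54, 0.692), which is not an integer point.
(s,t)=(3,1): 1·3+5·1=8≤8, 3·3+2·1=11≤15, objective 11.
(s,t)=(5,0): 1·5+5·0=5≤8, 3·5+2·0=15≤15, objective 10.
(s,t)=(2,1): 1·2+5·1=7≤8, 3·2+2·1=8≤15, objective 9.
(s,t)=(4,0): 1·4+5·0=4≤8, 3·4+2·0=12≤15, objective 8.
The best lattice point is (3,1), giving 11.

11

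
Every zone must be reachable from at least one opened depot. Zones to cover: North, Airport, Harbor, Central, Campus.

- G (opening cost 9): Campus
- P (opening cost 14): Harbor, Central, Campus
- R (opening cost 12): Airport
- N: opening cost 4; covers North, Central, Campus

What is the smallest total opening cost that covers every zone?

30

Choose P, R, and N: together they cover North, Airport, Harbor, Central, Campus — every zone.
Total opening cost: 14 + 12 + 4 = 30.
No cover costs less than 30.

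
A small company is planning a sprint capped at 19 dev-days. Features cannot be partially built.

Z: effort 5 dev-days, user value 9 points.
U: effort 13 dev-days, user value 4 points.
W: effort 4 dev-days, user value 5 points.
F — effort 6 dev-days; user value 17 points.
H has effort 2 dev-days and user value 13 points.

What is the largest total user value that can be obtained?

44

Allowing fractional choices, the relaxed optimum would be about 44.6, but features are indivisible.
Z + W + F + H: effort 5 + 4 + 6 + 2 = 17 ≤ 19, user value 9 + 5 + 17 + 13 = 44.
W + F + H: effort 4 + 6 + 2 = 12 ≤ 19, user value 5 + 17 + 13 = 35.
Z + F + H: effort 5 + 6 + 2 = 13 ≤ 19, user value 9 + 17 + 13 = 39.
Best is Z, W, F, and H with total user value 44.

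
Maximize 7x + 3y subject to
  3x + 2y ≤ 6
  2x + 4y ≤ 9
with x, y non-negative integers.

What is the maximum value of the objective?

14

(x,y)=(2,0): 3·2+2·0=6≤6, 2·2+4·0=4≤9, objective 14.
(x,y)=(1,1): 3·1+2·1=5≤6, 2·1+4·1=6≤9, objective 10.
(x,y)=(1,0): 3·1+2·0=3≤6, 2·1+4·0=2≤9, objective 7.
No feasible integer point exceeds 14.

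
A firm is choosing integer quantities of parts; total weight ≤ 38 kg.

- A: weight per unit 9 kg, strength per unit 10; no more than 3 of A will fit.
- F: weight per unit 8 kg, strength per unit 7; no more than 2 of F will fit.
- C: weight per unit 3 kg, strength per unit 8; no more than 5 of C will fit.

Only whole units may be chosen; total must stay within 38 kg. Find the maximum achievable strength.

60

This is a bounded integer knapsack.
Take 2×A and 5×C: weight 33 ≤ 38, strength 2·10 + 5·8 = 60.
C has the best ratio (8/3) and is taken to its limit of 5; remaining capacity is filled optimally with the others.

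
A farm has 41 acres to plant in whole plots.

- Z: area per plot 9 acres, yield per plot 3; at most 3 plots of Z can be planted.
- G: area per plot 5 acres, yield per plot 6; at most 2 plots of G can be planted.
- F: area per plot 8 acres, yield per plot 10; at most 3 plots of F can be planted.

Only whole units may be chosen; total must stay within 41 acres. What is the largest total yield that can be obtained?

42

F has the best ratio (10/8); taking only F gives at most 3×10 = 30 (stopped by the supply cap of 3).
Mixing does better — 2×G and 3×F: area 34 ≤ 41, yield 2·6 + 3·10 = 42.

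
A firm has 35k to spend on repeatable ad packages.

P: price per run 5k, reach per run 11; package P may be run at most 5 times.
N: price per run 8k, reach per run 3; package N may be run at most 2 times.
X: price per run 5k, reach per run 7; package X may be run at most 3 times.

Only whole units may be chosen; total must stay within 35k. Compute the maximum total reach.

69

P has the best ratio (11/5); taking only P gives at most 5×11 = 55 (stopped by the supply cap of 5).
Mixing does better — 5×P and 2×X: price 35 ≤ 35, reach 5·11 + 2·7 = 69.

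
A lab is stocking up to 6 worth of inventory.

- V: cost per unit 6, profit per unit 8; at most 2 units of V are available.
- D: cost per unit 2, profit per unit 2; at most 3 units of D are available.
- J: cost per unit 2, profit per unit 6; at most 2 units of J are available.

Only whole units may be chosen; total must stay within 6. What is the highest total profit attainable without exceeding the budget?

2×J: cost 4 ≤ 6, profit 2·6 = 12.
1×D and 2×J: cost 6 ≤ 6, profit 1·2 + 2·6 = 14.
Best is 14.

14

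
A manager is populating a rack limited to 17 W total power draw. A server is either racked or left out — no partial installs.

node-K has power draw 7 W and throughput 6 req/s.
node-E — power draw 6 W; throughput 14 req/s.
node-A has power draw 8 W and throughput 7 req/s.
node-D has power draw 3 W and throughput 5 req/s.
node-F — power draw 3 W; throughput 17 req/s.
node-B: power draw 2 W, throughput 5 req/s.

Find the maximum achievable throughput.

41

node-K + node-E + node-F: power draw 7 + 6 + 3 = 16 ≤ 17, throughput 6 + 14 + 17 = 37.
node-E + node-D + node-F + node-B: power draw 6 + 3 + 3 + 2 = 14 ≤ 17, throughput 14 + 5 + 17 + 5 = 41.
node-E + node-A + node-F: power draw 6 + 8 + 3 = 17 ≤ 17, throughput 14 + 7 + 17 = 38.
Best is node-E, node-D, node-F, and node-B with total throughput 41.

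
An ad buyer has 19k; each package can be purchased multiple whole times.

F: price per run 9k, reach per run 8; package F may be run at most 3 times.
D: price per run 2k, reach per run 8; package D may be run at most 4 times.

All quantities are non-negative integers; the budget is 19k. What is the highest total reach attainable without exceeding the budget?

D has the best ratio (8/2); taking only D gives at most 4×8 = 32 (stopped by the supply cap of 4).
Mixing does better — 1×F and 4×D: price 17 ≤ 19, reach 1·8 + 4·8 = 40.

40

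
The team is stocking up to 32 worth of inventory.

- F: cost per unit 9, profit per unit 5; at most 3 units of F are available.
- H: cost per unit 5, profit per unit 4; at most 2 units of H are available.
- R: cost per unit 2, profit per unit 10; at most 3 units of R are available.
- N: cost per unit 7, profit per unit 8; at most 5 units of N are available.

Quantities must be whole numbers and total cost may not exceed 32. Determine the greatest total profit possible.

Take 1×H, 3×R, and 3×N: cost 32 ≤ 32, profit 1·4 + 3·10 + 3·8 = 58.
R has the best ratio (10/2) and is taken to its limit of 3; remaining capacity is filled optimally with the others.

58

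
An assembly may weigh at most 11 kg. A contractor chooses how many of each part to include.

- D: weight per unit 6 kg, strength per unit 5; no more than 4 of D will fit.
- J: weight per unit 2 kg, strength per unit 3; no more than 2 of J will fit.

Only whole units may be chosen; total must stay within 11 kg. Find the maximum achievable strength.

11

This is a bounded integer knapsack.
J has the best ratio (3/2); taking only J gives at most 2×3 = 6 (stopped by the supply cap of 2).
Mixing does better — 1×D and 2×J: weight 10 ≤ 11, strength 1·5 + 2·3 = 11.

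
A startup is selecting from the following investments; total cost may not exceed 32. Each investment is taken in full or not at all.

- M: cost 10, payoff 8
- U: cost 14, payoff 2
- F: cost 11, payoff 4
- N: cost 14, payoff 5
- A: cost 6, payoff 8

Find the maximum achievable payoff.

Allowing fractional choices, the relaxed optimum would be about 21.8, but investments are indivisible.
M + N + A: cost 10 + 14 + 6 = 30 ≤ 32, payoff 8 + 5 + 8 = 21.
M + F + A: cost 10 + 11 + 6 = 27 ≤ 32, payoff 8 + 4 + 8 = 20.
Best is M, N, and A with total payoff 21.

21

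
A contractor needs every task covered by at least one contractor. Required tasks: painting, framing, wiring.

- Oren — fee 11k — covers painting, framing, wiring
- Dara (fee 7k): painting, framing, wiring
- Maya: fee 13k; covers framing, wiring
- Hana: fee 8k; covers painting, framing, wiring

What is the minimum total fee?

Dara alone covers painting, framing, wiring — every task.
Total fee: 7.
No cover costs less than 7.

7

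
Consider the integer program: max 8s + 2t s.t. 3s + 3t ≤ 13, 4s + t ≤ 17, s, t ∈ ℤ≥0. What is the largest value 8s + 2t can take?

32

(s,t)=(4,0): 3·4+3·0=12≤13, 4·4+1·0=16≤17, objective 32.
(s,t)=(3,1): 3·3+3·1=12≤13, 4·3+1·1=13≤17, objective 26.
(s,t)=(3,0): 3·3+3·0=9≤13, 4·3+1·0=12≤17, objective 24.
No feasible integer point exceeds 32.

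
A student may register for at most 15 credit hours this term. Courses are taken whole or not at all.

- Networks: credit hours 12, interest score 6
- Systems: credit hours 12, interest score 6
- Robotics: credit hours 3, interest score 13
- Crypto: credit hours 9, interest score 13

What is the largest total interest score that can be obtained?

This is a 0-1 knapsack instance.
Allowing fractional choices, the relaxed optimum would be about 27.5, but courses are indivisible.
Systems + Robotics: credit hours 12 + 3 = 15 ≤ 15, interest score 6 + 13 = 19.
Networks + Robotics: credit hours 12 + 3 = 15 ≤ 15, interest score 6 + 13 = 19.
Robotics + Crypto: credit hours 3 + 9 = 12 ≤ 15, interest score 13 + 13 = 26.
Best is Robotics and Crypto with total interest score 26.

26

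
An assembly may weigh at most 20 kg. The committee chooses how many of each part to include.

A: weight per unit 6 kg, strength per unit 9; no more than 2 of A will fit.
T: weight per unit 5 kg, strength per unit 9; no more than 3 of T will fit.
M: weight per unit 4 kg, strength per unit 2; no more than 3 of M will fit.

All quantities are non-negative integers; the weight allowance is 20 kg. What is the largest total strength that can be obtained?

T has the best ratio (9/5); taking only T gives at most 3×9 = 27 (stopped by the supply cap of 3).
Mixing does better — 3×T and 1×M: weight 19 ≤ 20, strength 3·9 + 1·2 = 29.

29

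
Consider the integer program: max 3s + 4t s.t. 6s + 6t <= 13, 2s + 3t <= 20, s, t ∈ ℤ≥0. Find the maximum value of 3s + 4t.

(s,t)=(0,2): 6·0+6·2=12≤13, 2·0+3·2=6≤20, objective 8.
(s,t)=(1,1): 6·1+6·1=12≤13, 2·1+3·1=5≤20, objective 7.
No feasible integer point exceeds 8.

8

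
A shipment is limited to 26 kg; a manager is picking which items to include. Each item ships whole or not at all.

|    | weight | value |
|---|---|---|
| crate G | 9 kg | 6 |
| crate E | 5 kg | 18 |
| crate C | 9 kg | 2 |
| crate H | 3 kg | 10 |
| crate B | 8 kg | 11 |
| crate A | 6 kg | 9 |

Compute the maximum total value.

Take crate E, crate H, crate B, and crate A: weight 5 + 3 + 8 + 6 = 22 ≤ 26, value 18 + 10 + 11 + 9 = 48.
No other feasible combination does better.

48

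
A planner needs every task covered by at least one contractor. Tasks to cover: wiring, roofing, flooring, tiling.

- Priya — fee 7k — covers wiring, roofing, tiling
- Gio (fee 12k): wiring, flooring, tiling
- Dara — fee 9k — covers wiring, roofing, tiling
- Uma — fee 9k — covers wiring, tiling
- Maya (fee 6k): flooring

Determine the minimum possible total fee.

Choose Priya and Maya: together they cover wiring, roofing, flooring, tiling — every task.
Total fee: 7 + 6 = 13.

13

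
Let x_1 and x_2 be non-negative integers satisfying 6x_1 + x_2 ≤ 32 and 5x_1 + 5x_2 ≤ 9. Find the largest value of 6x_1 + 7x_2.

7

Relaxing integrality, the LP optimum is 12.60 at (x_1,x_2) = (0, 1.8), which is not an integer point.
(x_1,x_2)=(0,1): 6·0+1·1=1≤32, 5·0+5·1=5≤9, objective 7.
(x_1,x_2)=(1,0): 6·1+1·0=6≤32, 5·1+5·0=5≤9, objective 6.
(x_1,x_2)=(0,0): 6·0+1·0=0≤32, 5·0+5·0=0≤9, objective 0.
Maximum is 7 at (x_1,x_2)=(0,1).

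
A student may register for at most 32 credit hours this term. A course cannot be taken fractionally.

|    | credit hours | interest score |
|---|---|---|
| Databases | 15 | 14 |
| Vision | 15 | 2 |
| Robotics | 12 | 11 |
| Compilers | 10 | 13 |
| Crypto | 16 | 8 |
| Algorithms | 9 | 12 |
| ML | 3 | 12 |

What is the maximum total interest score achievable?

39

Databases + Compilers + ML: credit hours 15 + 10 + 3 = 28 ≤ 32, interest score 14 + 13 + 12 = 39.
Databases + Algorithms + ML: credit hours 15 + 9 + 3 = 27 ≤ 32, interest score 14 + 12 + 12 = 38.
Best is Databases, Compilers, and ML with total interest score 39.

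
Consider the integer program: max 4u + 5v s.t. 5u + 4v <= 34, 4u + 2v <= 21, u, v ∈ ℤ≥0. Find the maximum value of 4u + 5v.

The continuous relaxation peaks at (0, 8.5) with value 42.50; rounding to a feasible lattice point costs some objective.
(u,v)=(0,8): 5·0+4·8=32≤34, 4·0+2·8=16≤21, objective 40.
(u,v)=(1,7): 5·1+4·7=33≤34, 4·1+2·7=18≤21, objective 39.
The best lattice point is (0,8), giving 40.

40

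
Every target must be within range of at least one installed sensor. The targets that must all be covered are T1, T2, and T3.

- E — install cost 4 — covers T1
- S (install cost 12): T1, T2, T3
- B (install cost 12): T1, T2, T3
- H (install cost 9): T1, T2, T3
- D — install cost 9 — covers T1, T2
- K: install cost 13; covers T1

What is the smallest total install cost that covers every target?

9

H alone covers T1, T2, T3 — every target.
Total install cost: 9.
No cover costs less than 9.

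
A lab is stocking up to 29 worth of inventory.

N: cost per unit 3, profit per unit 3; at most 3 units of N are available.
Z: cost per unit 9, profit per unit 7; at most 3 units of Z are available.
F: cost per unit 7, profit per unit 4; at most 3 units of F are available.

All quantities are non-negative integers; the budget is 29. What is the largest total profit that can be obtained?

23

This is a bounded integer knapsack.
3×Z: cost 27 ≤ 29, profit 3·7 = 21.
3×N and 2×Z: cost 27 ≤ 29, profit 3·3 + 2·7 = 23.
Best is 23.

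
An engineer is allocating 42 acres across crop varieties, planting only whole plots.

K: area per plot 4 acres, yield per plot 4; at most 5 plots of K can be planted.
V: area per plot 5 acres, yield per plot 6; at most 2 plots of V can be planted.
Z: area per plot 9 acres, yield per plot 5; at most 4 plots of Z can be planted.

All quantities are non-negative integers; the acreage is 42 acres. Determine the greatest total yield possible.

37

5×K, 2×V, and 1×Z: area 39 ≤ 42, yield 5·4 + 2·6 + 1·5 = 37.
3×K, 2×V, and 2×Z: area 40 ≤ 42, yield 3·4 + 2·6 + 2·5 = 34.
Best is 37.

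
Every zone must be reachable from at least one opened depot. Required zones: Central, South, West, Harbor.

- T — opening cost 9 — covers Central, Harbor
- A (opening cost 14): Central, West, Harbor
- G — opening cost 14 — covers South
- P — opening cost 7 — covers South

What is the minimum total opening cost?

Choose A and P: together they cover Central, South, West, Harbor — every zone.
Total opening cost: 14 + 7 = 21.

21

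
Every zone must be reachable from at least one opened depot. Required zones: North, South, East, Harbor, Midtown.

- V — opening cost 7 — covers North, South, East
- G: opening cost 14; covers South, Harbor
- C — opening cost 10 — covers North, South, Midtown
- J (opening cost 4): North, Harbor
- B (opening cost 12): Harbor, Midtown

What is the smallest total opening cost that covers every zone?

The greedy cost-per-new-zone heuristic would pick J, V, and C for 21, but a cheaper cover exists.
Choose V and B: together they cover North, South, East, Harbor, Midtown — every zone.
Total opening cost: 7 + 12 = 19.
No cover costs less than 19.

19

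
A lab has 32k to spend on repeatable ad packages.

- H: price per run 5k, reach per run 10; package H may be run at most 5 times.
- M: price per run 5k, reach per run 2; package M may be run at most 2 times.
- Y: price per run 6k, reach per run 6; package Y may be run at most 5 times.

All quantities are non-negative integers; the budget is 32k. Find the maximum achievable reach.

56

This is a bounded integer knapsack.
5×H and 1×Y: price 31 ≤ 32, reach 5·10 + 1·6 = 56.
4×H and 2×Y: price 32 ≤ 32, reach 4·10 + 2·6 = 52.
Best is 56.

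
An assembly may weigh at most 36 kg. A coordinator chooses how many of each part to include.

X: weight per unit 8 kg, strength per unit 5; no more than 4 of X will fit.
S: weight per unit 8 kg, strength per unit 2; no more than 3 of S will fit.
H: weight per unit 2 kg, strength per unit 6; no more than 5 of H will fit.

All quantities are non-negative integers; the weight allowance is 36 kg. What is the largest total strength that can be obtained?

This is a bounded integer knapsack.
Take 3×X and 5×H: weight 34 ≤ 36, strength 3·5 + 5·6 = 45.
H has the best ratio (6/2) and is taken to its limit of 5; remaining capacity is filled optimally with the others.

45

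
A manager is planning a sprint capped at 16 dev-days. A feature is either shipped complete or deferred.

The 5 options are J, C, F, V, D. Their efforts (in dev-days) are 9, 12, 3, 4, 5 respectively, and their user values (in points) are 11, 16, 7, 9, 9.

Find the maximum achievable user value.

27

Take J, F, and V: effort 9 + 3 + 4 = 16 ≤ 16, user value 11 + 7 + 9 = 27.
No other feasible combination does better.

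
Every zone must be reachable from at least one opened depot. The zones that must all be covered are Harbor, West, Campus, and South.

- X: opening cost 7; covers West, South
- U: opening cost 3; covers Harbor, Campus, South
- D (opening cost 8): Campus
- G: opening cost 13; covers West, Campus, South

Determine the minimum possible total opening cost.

Choose X and U: together they cover Harbor, West, Campus, South — every zone.
Total opening cost: 7 + 3 = 10.
No cover costs less than 10.

10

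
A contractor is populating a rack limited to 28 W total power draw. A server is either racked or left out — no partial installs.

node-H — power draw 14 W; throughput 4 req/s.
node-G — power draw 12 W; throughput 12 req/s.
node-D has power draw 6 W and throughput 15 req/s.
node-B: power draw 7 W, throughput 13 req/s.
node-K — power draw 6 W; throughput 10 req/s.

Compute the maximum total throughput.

This is a 0-1 knapsack instance.
Allowing fractional choices, the relaxed optimum would be about 47.0, but servers are indivisible.
node-G + node-D + node-K: power draw 12 + 6 + 6 = 24 ≤ 28, throughput 12 + 15 + 10 = 37.
node-D + node-B + node-K: power draw 6 + 7 + 6 = 19 ≤ 28, throughput 15 + 13 + 10 = 38.
node-G + node-D + node-B: power draw 12 + 6 + 7 = 25 ≤ 28, throughput 12 + 15 + 13 = 40.
Best is node-G, node-D, and node-B with total throughput 40.

40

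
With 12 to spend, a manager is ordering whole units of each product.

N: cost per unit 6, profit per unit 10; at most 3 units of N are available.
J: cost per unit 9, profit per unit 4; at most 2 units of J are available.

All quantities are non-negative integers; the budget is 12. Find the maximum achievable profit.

20

2×N: cost 12 ≤ 12, profit 2·10 = 20.
1×N: cost 6 ≤ 12, profit 1·10 = 10.
Best is 20.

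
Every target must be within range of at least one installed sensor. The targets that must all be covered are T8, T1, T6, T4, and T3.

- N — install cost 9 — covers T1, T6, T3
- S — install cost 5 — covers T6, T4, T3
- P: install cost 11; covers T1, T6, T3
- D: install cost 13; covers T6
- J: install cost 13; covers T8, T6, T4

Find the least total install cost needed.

22

The greedy cost-per-new-target heuristic would pick S, N, and J for 27, but a cheaper cover exists.
Choose N and J: together they cover T8, T1, T6, T4, T3 — every target.
Total install cost: 9 + 13 = 22.
No cover costs less than 22.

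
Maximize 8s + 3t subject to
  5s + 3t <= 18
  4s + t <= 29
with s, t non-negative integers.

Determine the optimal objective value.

Relaxing integrality, the LP optimum is 28.80 at (s,t) = (3.6, 0), which is not an integer point.
(s,t)=(3,1): 5·3+3·1=18≤18, 4·3+1·1=13≤29, objective 27.
(s,t)=(3,0): 5·3+3·0=15≤18, 4·3+1·0=12≤29, objective 24.
(s,t)=(2,2): 5·2+3·2=16≤18, 4·2+1·2=10≤29, objective 22.
(s,t)=(2,1): 5·2+3·1=13≤18, 4·2+1·1=9≤29, objective 19.
The best lattice point is (3,1), giving 27.

27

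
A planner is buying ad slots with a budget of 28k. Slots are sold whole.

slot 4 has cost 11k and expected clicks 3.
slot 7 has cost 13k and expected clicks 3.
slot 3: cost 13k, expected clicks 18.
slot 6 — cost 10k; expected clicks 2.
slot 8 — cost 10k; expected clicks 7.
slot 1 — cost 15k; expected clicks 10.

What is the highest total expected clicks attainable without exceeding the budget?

28

Take slot 3 and slot 1: cost 13 + 15 = 28 ≤ 28, expected clicks 18 + 10 = 28.
No other feasible combination does better.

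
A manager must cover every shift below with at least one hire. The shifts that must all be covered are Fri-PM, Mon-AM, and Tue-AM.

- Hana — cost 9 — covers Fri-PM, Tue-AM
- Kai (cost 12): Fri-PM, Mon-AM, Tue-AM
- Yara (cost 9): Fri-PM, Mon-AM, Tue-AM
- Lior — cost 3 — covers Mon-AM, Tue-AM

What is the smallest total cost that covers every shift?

9

Yara alone covers Fri-PM, Mon-AM, Tue-AM — every shift.
Total cost: 9.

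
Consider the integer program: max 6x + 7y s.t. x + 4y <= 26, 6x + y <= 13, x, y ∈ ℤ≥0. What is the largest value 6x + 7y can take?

48

(x,y)=(1,6): 1·1+4·6=25≤26, 6·1+1·6=12≤13, objective 48.
(x,y)=(0,6): 1·0+4·6=24≤26, 6·0+1·6=6≤13, objective 42.
(x,y)=(1,5): 1·1+4·5=21≤26, 6·1+1·5=11≤13, objective 41.
No feasible integer point exceeds 48.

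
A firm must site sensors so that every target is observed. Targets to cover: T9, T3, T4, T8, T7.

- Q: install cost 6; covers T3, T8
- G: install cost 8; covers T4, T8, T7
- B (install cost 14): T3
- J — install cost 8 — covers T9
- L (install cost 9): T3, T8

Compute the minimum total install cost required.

Choose Q, G, and J: together they cover T9, T3, T4, T8, T7 — every target.
Total install cost: 6 + 8 + 8 = 22.
No cover costs less than 22.

22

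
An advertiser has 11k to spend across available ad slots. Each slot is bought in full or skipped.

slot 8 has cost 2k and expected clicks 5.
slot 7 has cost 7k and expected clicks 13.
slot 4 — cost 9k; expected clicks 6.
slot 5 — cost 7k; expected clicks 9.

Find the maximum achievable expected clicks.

Allowing fractional choices, the relaxed optimum would be about 20.6, but ad slots are indivisible.
slot 7: cost 7 ≤ 11, expected clicks 13.
slot 8 + slot 7: cost 2 + 7 = 9 ≤ 11, expected clicks 5 + 13 = 18.
slot 8 + slot 5: cost 2 + 7 = 9 ≤ 11, expected clicks 5 + 9 = 14.
Best is slot 8 and slot 7 with total expected clicks 18.

18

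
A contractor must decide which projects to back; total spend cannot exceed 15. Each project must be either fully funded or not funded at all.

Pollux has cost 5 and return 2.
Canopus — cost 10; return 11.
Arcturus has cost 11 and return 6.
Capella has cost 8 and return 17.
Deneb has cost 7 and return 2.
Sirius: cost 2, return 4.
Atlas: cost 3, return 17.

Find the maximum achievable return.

Capella + Atlas: cost 8 + 3 = 11 ≤ 15, return 17 + 17 = 34.
Capella + Sirius + Atlas: cost 8 + 2 + 3 = 13 ≤ 15, return 17 + 4 + 17 = 38.
Canopus + Sirius + Atlas: cost 10 + 2 + 3 = 15 ≤ 15, return 11 + 4 + 17 = 32.
Best is Capella, Sirius, and Atlas with total return 38.

38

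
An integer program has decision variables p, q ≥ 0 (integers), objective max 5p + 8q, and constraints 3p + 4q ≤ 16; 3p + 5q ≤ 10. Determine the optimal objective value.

16

Relaxing integrality, the LP optimum is 16.67 at (p,q) = (3.33, 0), which is not an integer point.
(p,q)=(0,2): 3·0+4·2=8≤16, 3·0+5·2=10≤10, objective 16.
(p,q)=(3,0): 3·3+4·0=9≤16, 3·3+5·0=9≤10, objective 15.
No feasible integer point exceeds 16.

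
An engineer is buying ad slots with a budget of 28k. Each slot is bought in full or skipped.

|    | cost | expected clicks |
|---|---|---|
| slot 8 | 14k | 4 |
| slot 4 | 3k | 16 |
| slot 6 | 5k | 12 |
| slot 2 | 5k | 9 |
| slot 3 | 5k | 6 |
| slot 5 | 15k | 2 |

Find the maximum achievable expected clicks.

43

Allowing fractional choices, the relaxed optimum would be about 45.9, but ad slots are indivisible.
slot 4 + slot 6 + slot 2 + slot 3: cost 3 + 5 + 5 + 5 = 18 ≤ 28, expected clicks 16 + 12 + 9 + 6 = 43.
slot 8 + slot 4 + slot 6 + slot 2: cost 14 + 3 + 5 + 5 = 27 ≤ 28, expected clicks 4 + 16 + 12 + 9 = 41.
Best is slot 4, slot 6, slot 2, and slot 3 with total expected clicks 43.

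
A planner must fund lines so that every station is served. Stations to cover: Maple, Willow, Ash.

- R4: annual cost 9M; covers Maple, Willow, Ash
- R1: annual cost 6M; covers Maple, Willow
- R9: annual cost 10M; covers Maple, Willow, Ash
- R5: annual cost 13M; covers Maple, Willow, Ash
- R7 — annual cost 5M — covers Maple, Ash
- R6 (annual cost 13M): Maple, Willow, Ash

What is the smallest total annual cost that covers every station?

This is a weighted set-cover instance.
The greedy cost-per-new-station heuristic would pick R7 and R1 for 11, but a cheaper cover exists.
R4 alone covers Maple, Willow, Ash — every station.
Total annual cost: 9.
No cover costs less than 9.

9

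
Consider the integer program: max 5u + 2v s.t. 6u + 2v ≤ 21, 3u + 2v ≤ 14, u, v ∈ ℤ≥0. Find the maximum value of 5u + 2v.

18

(u,v)=(2,4) is feasible, giving 18.
(u,v)=(2,3) is feasible, giving 16.
(u,v)=(1,5) is feasible, giving 15.
(u,v)=(2,2) is feasible, giving 14.
No feasible integer point exceeds 18.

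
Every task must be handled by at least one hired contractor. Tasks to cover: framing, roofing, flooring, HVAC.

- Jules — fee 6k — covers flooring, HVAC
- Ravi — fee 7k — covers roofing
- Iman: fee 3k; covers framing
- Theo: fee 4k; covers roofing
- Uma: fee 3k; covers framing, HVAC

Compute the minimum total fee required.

Choose Jules, Iman, and Theo: together they cover framing, roofing, flooring, HVAC — every task.
Total fee: 6 + 3 + 4 = 13.

13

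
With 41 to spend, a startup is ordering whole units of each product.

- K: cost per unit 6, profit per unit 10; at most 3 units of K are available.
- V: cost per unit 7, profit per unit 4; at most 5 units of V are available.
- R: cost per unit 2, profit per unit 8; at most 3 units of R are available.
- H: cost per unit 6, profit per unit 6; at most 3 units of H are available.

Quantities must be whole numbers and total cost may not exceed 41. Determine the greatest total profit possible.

66

3×K, 2×R, and 3×H: cost 40 ≤ 41, profit 3·10 + 2·8 + 3·6 = 64.
3×K, 3×R, and 2×H: cost 36 ≤ 41, profit 3·10 + 3·8 + 2·6 = 66.
Best is 66.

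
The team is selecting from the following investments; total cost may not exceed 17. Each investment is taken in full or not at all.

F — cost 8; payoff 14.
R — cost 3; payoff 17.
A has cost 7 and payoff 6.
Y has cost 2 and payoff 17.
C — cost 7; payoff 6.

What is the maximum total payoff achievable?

R + A + Y: cost 3 + 7 + 2 = 12 ≤ 17, payoff 17 + 6 + 17 = 40.
F + R + Y: cost 8 + 3 + 2 = 13 ≤ 17, payoff 14 + 17 + 17 = 48.
Best is F, R, and Y with total payoff 48.

48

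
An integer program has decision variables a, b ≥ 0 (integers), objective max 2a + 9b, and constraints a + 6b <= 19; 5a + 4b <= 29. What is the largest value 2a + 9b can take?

29

(a,b)=(1,3): 1·1+6·3=19≤19, 5·1+4·3=17≤29, objective 29.
(a,b)=(0,3): 1·0+6·3=18≤19, 5·0+4·3=12≤29, objective 27.
Maximum is 29 at (a,b)=(1,3).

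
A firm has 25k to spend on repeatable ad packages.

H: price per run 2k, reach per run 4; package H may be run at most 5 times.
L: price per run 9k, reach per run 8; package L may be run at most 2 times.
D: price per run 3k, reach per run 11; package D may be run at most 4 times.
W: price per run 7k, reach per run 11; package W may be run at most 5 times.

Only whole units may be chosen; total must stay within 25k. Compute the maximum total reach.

This is a bounded integer knapsack.
5×H and 4×D: price 22 ≤ 25, reach 5·4 + 4·11 = 64.
3×H, 4×D, and 1×W: price 25 ≤ 25, reach 3·4 + 4·11 + 1·11 = 67.
Best is 67.

67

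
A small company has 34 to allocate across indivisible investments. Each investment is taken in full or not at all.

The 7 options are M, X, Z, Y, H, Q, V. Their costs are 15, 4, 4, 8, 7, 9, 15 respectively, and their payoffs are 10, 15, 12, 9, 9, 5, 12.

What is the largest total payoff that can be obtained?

Take X, Z, Y, H, and Q: cost 4 + 4 + 8 + 7 + 9 = 32 ≤ 34, payoff 15 + 12 + 9 + 9 + 5 = 50.
No other feasible combination does better.

50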